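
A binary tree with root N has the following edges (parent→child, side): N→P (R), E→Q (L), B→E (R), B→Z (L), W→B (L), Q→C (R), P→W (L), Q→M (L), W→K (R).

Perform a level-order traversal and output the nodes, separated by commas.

N, P, W, B, K, Z, E, Q, M, C

Level-order visits nodes level by level from the root, left to right within each level.
Level 0: N
Level 1: P
Level 2: W
Level 3: B, K
Level 4: Z, E
Level 5: Q
Level 6: M, C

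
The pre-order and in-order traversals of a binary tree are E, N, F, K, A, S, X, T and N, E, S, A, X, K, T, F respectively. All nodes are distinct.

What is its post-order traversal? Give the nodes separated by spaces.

N S X A T K F E

The first element of pre-order is the root; it splits in-order into left and right subtrees.
Root E: left subtree has 1 node {N}, right has 6 {S, A, X, K, T, F}.
  Root F: left subtree has 5 nodes {S, A, X, K, T}, right has 0 { }.
    Root K: left subtree has 3 nodes {S, A, X}, right has 1 {T}.
      Root A: left subtree has 1 node {S}, right has 1 {X}.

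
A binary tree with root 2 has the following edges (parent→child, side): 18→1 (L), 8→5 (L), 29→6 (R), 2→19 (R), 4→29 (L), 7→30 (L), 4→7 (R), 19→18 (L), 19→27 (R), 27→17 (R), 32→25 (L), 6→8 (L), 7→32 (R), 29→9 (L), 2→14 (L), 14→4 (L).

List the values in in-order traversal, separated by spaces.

In-order visits the left subtree, then the node, then the right subtree.
At 2: go left to 14.
  At 14: go left to 4.
    At 4: go left to 29.
      At 29: go left to 9.
        9 is a leaf — visit 9.
      Visit 29.
      At 29: go right to 6.
        At 6: go left to 8.
          At 8: go left to 5.
            5 is a leaf — visit 5.
          Visit 8.
          At 8: no right child.
        Visit 6.
        At 6: no right child.
    Visit 4.
    At 4: go right to 7.
      At 7: go left to 30.
        30 is a leaf — visit 30.
      Visit 7.
      At 7: go right to 32.
        At 32: go left to 25.
          25 is a leaf — visit 25.
        Visit 32.
        At 32: no right child.
  Visit 14.
  At 14: no right child.
Visit 2.
At 2: go right to 19.
  At 19: go left to 18.
    At 18: go left to 1.
      1 is a leaf — visit 1.
    Visit 18.
    At 18: no right child.
  Visit 19.
  At 19: go right to 27.
    At 27: no left child.
    Visit 27.
    At 27: go right to 17.
      17 is a leaf — visit 17.

9 29 5 8 6 4 30 7 25 32 14 2 1 18 19 27 17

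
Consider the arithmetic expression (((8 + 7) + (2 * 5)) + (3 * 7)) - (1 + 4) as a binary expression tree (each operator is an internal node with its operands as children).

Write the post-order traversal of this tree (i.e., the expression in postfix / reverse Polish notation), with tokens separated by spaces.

Post-order on an expression tree gives postfix notation: for each operator, emit left operand, right operand, then the operator.

8 7 + 2 5 * + 3 7 * + 1 4 + -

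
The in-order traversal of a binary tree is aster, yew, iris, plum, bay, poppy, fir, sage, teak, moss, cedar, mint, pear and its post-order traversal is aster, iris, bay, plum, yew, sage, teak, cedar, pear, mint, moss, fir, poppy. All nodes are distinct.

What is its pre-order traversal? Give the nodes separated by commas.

The last element of post-order is the root; it splits in-order into left and right subtrees.
Root poppy: left subtree has 5 nodes {aster, yew, iris, plum, bay}, right has 7 {fir, sage, teak, moss, cedar, mint, pear}.
  Root yew: left subtree has 1 node {aster}, right has 3 {iris, plum, bay}.
    Root plum: left subtree has 1 node {iris}, right has 1 {bay}.
  Root fir: left subtree has 0 nodes { }, right has 6 {sage, teak, moss, cedar, mint, pear}.
    Root moss: left subtree has 2 nodes {sage, teak}, right has 3 {cedar, mint, pear}.
      Root teak: left subtree has 1 node {sage}, right has 0 { }.
      Root mint: left subtree has 1 node {cedar}, right has 1 {pear}.

poppy, yew, aster, plum, iris, bay, fir, moss, teak, sage, mint, cedar, pear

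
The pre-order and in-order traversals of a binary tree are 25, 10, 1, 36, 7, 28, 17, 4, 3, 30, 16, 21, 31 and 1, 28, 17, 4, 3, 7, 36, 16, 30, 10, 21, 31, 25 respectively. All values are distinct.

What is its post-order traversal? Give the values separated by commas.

3, 4, 17, 28, 7, 16, 30, 36, 1, 31, 21, 10, 25

The first element of pre-order is the root; it splits in-order into left and right subtrees.
Root 25: left subtree has 12 nodes {1, 28, 17, 4, 3, 7, 36, 16, 30, 10, 21, 31}, right has 0 { }.
  Root 10: left subtree has 9 nodes {1, 28, 17, 4, 3, 7, 36, 16, 30}, right has 2 {21, 31}.
    Root 1: left subtree has 0 nodes { }, right has 8 {28, 17, 4, 3, 7, 36, 16, 30}.
      Root 36: left subtree has 5 nodes {28, 17, 4, 3, 7}, right has 2 {16, 30}.
        Root 7: left subtree has 4 nodes {28, 17, 4, 3}, right has 0 { }.
          Root 28: left subtree has 0 nodes { }, right has 3 {17, 4, 3}.
            Root 17: left subtree has 0 nodes { }, right has 2 {4, 3}.
              Root 4: left subtree has 0 nodes { }, right has 1 {3}.
        Root 30: left subtree has 1 node {16}, right has 0 { }.
    Root 21: left subtree has 0 nodes { }, right has 1 {31}.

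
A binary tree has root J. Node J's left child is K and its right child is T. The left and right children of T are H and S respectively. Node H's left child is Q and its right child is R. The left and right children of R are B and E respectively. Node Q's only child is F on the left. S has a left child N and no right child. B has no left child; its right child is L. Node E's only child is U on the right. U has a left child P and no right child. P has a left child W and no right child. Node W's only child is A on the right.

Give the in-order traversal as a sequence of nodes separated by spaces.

K J F Q H B L R E W A P U T N S

In-order visits the left subtree, then the node, then the right subtree.
At J: go left to K.
  K is a leaf — visit K.
Visit J.
At J: go right to T.
  At T: go left to H.
    At H: go left to Q.
      At Q: go left to F.
        F is a leaf — visit F.
      Visit Q.
      At Q: no right child.
    Visit H.
    At H: go right to R.
      At R: go left to B.
        At B: no left child.
        Visit B.
        At B: go right to L.
          L is a leaf — visit L.
      Visit R.
      At R: go right to E.
        At E: no left child.
        Visit E.
        At E: go right to U.
          At U: go left to P.
            At P: go left to W.
              At W: no left child.
              Visit W.
              At W: go right to A.
                A is a leaf — visit A.
            Visit P.
            At P: no right child.
          Visit U.
          At U: no right child.
  Visit T.
  At T: go right to S.
    At S: go left to N.
      N is a leaf — visit N.
    Visit S.
    At S: no right child.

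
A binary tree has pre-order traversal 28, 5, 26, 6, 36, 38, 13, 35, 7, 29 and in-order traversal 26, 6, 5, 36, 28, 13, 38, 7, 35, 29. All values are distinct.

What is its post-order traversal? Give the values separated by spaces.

6 26 36 5 13 7 29 35 38 28

The first element of pre-order is the root; it splits in-order into left and right subtrees.
Root 28: left subtree has 4 nodes {26, 6, 5, 36}, right has 5 {13, 38, 7, 35, 29}.
  Root 5: left subtree has 2 nodes {26, 6}, right has 1 {36}.
    Root 26: left subtree has 0 nodes { }, right has 1 {6}.
  Root 38: left subtree has 1 node {13}, right has 3 {7, 35, 29}.
    Root 35: left subtree has 1 node {7}, right has 1 {29}.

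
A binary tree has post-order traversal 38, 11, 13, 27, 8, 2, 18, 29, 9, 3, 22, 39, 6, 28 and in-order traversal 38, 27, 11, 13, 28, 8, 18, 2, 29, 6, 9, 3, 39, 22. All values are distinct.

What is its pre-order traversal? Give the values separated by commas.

28, 27, 38, 13, 11, 6, 29, 18, 8, 2, 39, 3, 9, 22

The last element of post-order is the root; it splits in-order into left and right subtrees.
Root 28: left subtree has 4 nodes {38, 27, 11, 13}, right has 9 {8, 18, 2, 29, 6, 9, 3, 39, 22}.
  Root 27: left subtree has 1 node {38}, right has 2 {11, 13}.
    Root 13: left subtree has 1 node {11}, right has 0 { }.
  Root 6: left subtree has 4 nodes {8, 18, 2, 29}, right has 4 {9, 3, 39, 22}.
    Root 29: left subtree has 3 nodes {8, 18, 2}, right has 0 { }.
      Root 18: left subtree has 1 node {8}, right has 1 {2}.
    Root 39: left subtree has 2 nodes {9, 3}, right has 1 {22}.
      Root 3: left subtree has 1 node {9}, right has 0 { }.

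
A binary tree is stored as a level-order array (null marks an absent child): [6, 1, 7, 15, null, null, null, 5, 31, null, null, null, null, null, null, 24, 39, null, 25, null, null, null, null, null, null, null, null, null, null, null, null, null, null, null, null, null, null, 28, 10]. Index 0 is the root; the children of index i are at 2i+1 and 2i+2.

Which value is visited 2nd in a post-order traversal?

Post-order visits the left subtree, then the right subtree, then the node.
At 6: go left to 1.
  At 1: go left to 15.
    At 15: go left to 5.
      At 5: go left to 24.
        24 is a leaf — visit 24.
      At 5: go right to 39.
        39 is a leaf — visit 39.
      Visit 5.
    At 15: go right to 31.
      At 31: no left child.
      At 31: go right to 25.
        At 25: go left to 28.
          28 is a leaf — visit 28.
        At 25: go right to 10.
          10 is a leaf — visit 10.
        Visit 25.
      Visit 31.
    Visit 15.
  At 1: no right child.
  Visit 1.
At 6: go right to 7.
  7 is a leaf — visit 7.
Visit 6.
Full post-order sequence: 24, 39, 5, 28, 10, 25, 31, 15, 1, 7, 6.

39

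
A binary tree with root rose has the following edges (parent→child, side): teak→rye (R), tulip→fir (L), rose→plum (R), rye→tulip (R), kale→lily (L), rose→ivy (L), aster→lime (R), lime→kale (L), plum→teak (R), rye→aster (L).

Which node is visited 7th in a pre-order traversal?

Pre-order visits the node, then its left subtree, then its right subtree.
Visit rose.
At rose: go left to ivy.
  ivy is a leaf — visit ivy.
At rose: go right to plum.
  Visit plum.
  At plum: no left child.
  At plum: go right to teak.
    Visit teak.
    At teak: no left child.
    At teak: go right to rye.
      Visit rye.
      At rye: go left to aster.
        Visit aster.
        At aster: no left child.
        At aster: go right to lime.
          Visit lime.
          At lime: go left to kale.
            Visit kale.
            At kale: go left to lily.
              lily is a leaf — visit lily.
            At kale: no right child.
          At lime: no right child.
      At rye: go right to tulip.
        Visit tulip.
        At tulip: go left to fir.
          fir is a leaf — visit fir.
        At tulip: no right child.
Full pre-order sequence: rose, ivy, plum, teak, rye, aster, lime, kale, lily, tulip, fir.

lime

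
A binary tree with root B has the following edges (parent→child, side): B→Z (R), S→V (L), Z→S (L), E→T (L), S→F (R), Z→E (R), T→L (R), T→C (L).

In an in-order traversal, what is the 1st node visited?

B

In-order visits the left subtree, then the node, then the right subtree.
At B: no left child.
Visit B.
At B: go right to Z.
  At Z: go left to S.
    At S: go left to V.
      V is a leaf — visit V.
    Visit S.
    At S: go right to F.
      F is a leaf — visit F.
  Visit Z.
  At Z: go right to E.
    At E: go left to T.
      At T: go left to C.
        C is a leaf — visit C.
      Visit T.
      At T: go right to L.
        L is a leaf — visit L.
    Visit E.
    At E: no right child.
Full in-order sequence: B, V, S, F, Z, C, T, L, E.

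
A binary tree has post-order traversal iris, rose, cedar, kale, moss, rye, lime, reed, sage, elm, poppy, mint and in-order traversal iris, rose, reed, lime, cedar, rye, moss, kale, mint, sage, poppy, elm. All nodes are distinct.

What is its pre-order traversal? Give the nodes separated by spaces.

mint reed rose iris lime rye cedar moss kale poppy sage elm

The last element of post-order is the root; it splits in-order into left and right subtrees.
Root mint: left subtree has 8 nodes {iris, rose, reed, lime, cedar, rye, moss, kale}, right has 3 {sage, poppy, elm}.
  Root reed: left subtree has 2 nodes {iris, rose}, right has 5 {lime, cedar, rye, moss, kale}.
    Root rose: left subtree has 1 node {iris}, right has 0 { }.
    Root lime: left subtree has 0 nodes { }, right has 4 {cedar, rye, moss, kale}.
      Root rye: left subtree has 1 node {cedar}, right has 2 {moss, kale}.
        Root moss: left subtree has 0 nodes { }, right has 1 {kale}.
  Root poppy: left subtree has 1 node {sage}, right has 1 {elm}.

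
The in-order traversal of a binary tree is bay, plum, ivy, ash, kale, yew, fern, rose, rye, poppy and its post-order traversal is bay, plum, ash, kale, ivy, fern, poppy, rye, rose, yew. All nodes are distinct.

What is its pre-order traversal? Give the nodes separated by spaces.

yew ivy plum bay kale ash rose fern rye poppy

The last element of post-order is the root; it splits in-order into left and right subtrees.
Root yew: left subtree has 5 nodes {bay, plum, ivy, ash, kale}, right has 4 {fern, rose, rye, poppy}.
  Root ivy: left subtree has 2 nodes {bay, plum}, right has 2 {ash, kale}.
    Root plum: left subtree has 1 node {bay}, right has 0 { }.
    Root kale: left subtree has 1 node {ash}, right has 0 { }.
  Root rose: left subtree has 1 node {fern}, right has 2 {rye, poppy}.
    Root rye: left subtree has 0 nodes { }, right has 1 {poppy}.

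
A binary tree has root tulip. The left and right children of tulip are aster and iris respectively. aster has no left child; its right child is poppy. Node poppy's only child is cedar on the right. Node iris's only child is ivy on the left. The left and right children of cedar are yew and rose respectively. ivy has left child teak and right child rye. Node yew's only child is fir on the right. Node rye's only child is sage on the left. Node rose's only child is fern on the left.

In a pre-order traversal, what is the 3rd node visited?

Pre-order visits the node, then its left subtree, then its right subtree.
Visit tulip.
At tulip: go left to aster.
  Visit aster.
  At aster: no left child.
  At aster: go right to poppy.
    Visit poppy.
    At poppy: no left child.
    At poppy: go right to cedar.
      Visit cedar.
      At cedar: go left to yew.
        Visit yew.
        At yew: no left child.
        At yew: go right to fir.
          fir is a leaf — visit fir.
      At cedar: go right to rose.
        Visit rose.
        At rose: go left to fern.
          fern is a leaf — visit fern.
        At rose: no right child.
At tulip: go right to iris.
  Visit iris.
  At iris: go left to ivy.
    Visit ivy.
    At ivy: go left to teak.
      teak is a leaf — visit teak.
    At ivy: go right to rye.
      Visit rye.
      At rye: go left to sage.
        sage is a leaf — visit sage.
      At rye: no right child.
  At iris: no right child.
Full pre-order sequence: tulip, aster, poppy, cedar, yew, fir, rose, fern, iris, ivy, teak, rye, sage.

poppy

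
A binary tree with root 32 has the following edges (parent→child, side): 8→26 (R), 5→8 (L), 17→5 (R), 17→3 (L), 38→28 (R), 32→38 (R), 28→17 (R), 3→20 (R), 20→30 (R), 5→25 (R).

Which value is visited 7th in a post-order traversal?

Post-order visits the left subtree, then the right subtree, then the node.
At 32: no left child.
At 32: go right to 38.
  At 38: no left child.
  At 38: go right to 28.
    At 28: no left child.
    At 28: go right to 17.
      At 17: go left to 3.
        At 3: no left child.
        At 3: go right to 20.
          At 20: no left child.
          At 20: go right to 30.
            30 is a leaf — visit 30.
          Visit 20.
        Visit 3.
      At 17: go right to 5.
        At 5: go left to 8.
          At 8: no left child.
          At 8: go right to 26.
            26 is a leaf — visit 26.
          Visit 8.
        At 5: go right to 25.
          25 is a leaf — visit 25.
        Visit 5.
      Visit 17.
    Visit 28.
  Visit 38.
Visit 32.
Full post-order sequence: 30, 20, 3, 26, 8, 25, 5, 17, 28, 38, 32.

5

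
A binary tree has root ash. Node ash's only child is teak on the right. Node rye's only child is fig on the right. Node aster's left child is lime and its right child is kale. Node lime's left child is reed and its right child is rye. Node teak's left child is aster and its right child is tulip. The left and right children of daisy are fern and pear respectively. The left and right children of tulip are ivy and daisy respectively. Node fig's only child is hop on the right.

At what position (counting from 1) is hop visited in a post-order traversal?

Post-order visits the left subtree, then the right subtree, then the node.
At ash: no left child.
At ash: go right to teak.
  At teak: go left to aster.
    At aster: go left to lime.
      At lime: go left to reed.
        reed is a leaf — visit reed.
      At lime: go right to rye.
        At rye: no left child.
        At rye: go right to fig.
          At fig: no left child.
          At fig: go right to hop.
            hop is a leaf — visit hop.
          Visit fig.
        Visit rye.
      Visit lime.
    At aster: go right to kale.
      kale is a leaf — visit kale.
    Visit aster.
  At teak: go right to tulip.
    At tulip: go left to ivy.
      ivy is a leaf — visit ivy.
    At tulip: go right to daisy.
      At daisy: go left to fern.
        fern is a leaf — visit fern.
      At daisy: go right to pear.
        pear is a leaf — visit pear.
      Visit daisy.
    Visit tulip.
  Visit teak.
Visit ash.
Full post-order sequence: reed, hop, fig, rye, lime, kale, aster, ivy, fern, pear, daisy, tulip, teak, ash.

2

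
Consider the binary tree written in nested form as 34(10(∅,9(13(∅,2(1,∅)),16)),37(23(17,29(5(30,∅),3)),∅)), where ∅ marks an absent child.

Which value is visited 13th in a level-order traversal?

Level-order visits nodes level by level from the root, left to right within each level.
Level 0: 34
Level 1: 10, 37
Level 2: 9, 23
Level 3: 13, 16, 17, 29
Level 4: 2, 5, 3
Level 5: 1, 30
Full level-order sequence: 34, 10, 37, 9, 23, 13, 16, 17, 29, 2, 5, 3, 1, 30.

1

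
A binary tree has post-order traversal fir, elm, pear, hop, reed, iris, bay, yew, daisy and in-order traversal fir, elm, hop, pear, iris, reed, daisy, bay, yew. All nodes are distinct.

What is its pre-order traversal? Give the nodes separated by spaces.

daisy iris hop elm fir pear reed yew bay

The last element of post-order is the root; it splits in-order into left and right subtrees.
Root daisy: left subtree has 6 nodes {fir, elm, hop, pear, iris, reed}, right has 2 {bay, yew}.
  Root iris: left subtree has 4 nodes {fir, elm, hop, pear}, right has 1 {reed}.
    Root hop: left subtree has 2 nodes {fir, elm}, right has 1 {pear}.
      Root elm: left subtree has 1 node {fir}, right has 0 { }.
  Root yew: left subtree has 1 node {bay}, right has 0 { }.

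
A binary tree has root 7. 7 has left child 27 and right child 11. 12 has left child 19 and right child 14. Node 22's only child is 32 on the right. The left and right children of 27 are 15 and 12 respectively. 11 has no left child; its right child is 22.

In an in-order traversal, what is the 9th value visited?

In-order visits the left subtree, then the node, then the right subtree.
At 7: go left to 27.
  At 27: go left to 15.
    15 is a leaf — visit 15.
  Visit 27.
  At 27: go right to 12.
    At 12: go left to 19.
      19 is a leaf — visit 19.
    Visit 12.
    At 12: go right to 14.
      14 is a leaf — visit 14.
Visit 7.
At 7: go right to 11.
  At 11: no left child.
  Visit 11.
  At 11: go right to 22.
    At 22: no left child.
    Visit 22.
    At 22: go right to 32.
      32 is a leaf — visit 32.
Full in-order sequence: 15, 27, 19, 12, 14, 7, 11, 22, 32.

32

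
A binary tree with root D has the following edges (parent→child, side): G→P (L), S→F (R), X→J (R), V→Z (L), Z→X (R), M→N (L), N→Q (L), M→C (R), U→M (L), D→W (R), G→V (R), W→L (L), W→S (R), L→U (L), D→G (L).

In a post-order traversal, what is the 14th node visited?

S

Post-order visits the left subtree, then the right subtree, then the node.
At D: go left to G.
  At G: go left to P.
    P is a leaf — visit P.
  At G: go right to V.
    At V: go left to Z.
      At Z: no left child.
      At Z: go right to X.
        At X: no left child.
        At X: go right to J.
          J is a leaf — visit J.
        Visit X.
      Visit Z.
    At V: no right child.
    Visit V.
  Visit G.
At D: go right to W.
  At W: go left to L.
    At L: go left to U.
      At U: go left to M.
        At M: go left to N.
          At N: go left to Q.
            Q is a leaf — visit Q.
          At N: no right child.
          Visit N.
        At M: go right to C.
          C is a leaf — visit C.
        Visit M.
      At U: no right child.
      Visit U.
    At L: no right child.
    Visit L.
  At W: go right to S.
    At S: no left child.
    At S: go right to F.
      F is a leaf — visit F.
    Visit S.
  Visit W.
Visit D.
Full post-order sequence: P, J, X, Z, V, G, Q, N, C, M, U, L, F, S, W, D.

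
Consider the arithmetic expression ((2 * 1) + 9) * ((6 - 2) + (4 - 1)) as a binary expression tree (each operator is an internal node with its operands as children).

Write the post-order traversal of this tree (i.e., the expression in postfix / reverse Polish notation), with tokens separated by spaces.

Post-order on an expression tree gives postfix notation: for each operator, emit left operand, right operand, then the operator.

2 1 * 9 + 6 2 - 4 1 - + *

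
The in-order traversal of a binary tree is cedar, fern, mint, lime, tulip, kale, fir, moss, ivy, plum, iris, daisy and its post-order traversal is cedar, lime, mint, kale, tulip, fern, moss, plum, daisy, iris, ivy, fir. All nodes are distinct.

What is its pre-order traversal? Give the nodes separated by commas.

The last element of post-order is the root; it splits in-order into left and right subtrees.
Root fir: left subtree has 6 nodes {cedar, fern, mint, lime, tulip, kale}, right has 5 {moss, ivy, plum, iris, daisy}.
  Root fern: left subtree has 1 node {cedar}, right has 4 {mint, lime, tulip, kale}.
    Root tulip: left subtree has 2 nodes {mint, lime}, right has 1 {kale}.
      Root mint: left subtree has 0 nodes { }, right has 1 {lime}.
  Root ivy: left subtree has 1 node {moss}, right has 3 {plum, iris, daisy}.
    Root iris: left subtree has 1 node {plum}, right has 1 {daisy}.

fir, fern, cedar, tulip, mint, lime, kale, ivy, moss, iris, plum, daisy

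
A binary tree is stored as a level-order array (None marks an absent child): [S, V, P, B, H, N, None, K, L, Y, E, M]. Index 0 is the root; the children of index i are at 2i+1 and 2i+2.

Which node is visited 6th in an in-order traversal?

In-order visits the left subtree, then the node, then the right subtree.
At S: go left to V.
  At V: go left to B.
    At B: go left to K.
      K is a leaf — visit K.
    Visit B.
    At B: go right to L.
      L is a leaf — visit L.
  Visit V.
  At V: go right to H.
    At H: go left to Y.
      Y is a leaf — visit Y.
    Visit H.
    At H: go right to E.
      E is a leaf — visit E.
Visit S.
At S: go right to P.
  At P: go left to N.
    At N: go left to M.
      M is a leaf — visit M.
    Visit N.
    At N: no right child.
  Visit P.
  At P: no right child.
Full in-order sequence: K, B, L, V, Y, H, E, S, M, N, P.

H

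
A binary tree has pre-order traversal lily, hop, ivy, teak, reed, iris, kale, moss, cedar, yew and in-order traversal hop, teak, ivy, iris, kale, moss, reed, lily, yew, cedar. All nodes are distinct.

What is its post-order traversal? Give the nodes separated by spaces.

The first element of pre-order is the root; it splits in-order into left and right subtrees.
Root lily: left subtree has 7 nodes {hop, teak, ivy, iris, kale, moss, reed}, right has 2 {yew, cedar}.
  Root hop: left subtree has 0 nodes { }, right has 6 {teak, ivy, iris, kale, moss, reed}.
    Root ivy: left subtree has 1 node {teak}, right has 4 {iris, kale, moss, reed}.
      Root reed: left subtree has 3 nodes {iris, kale, moss}, right has 0 { }.
        Root iris: left subtree has 0 nodes { }, right has 2 {kale, moss}.
          Root kale: left subtree has 0 nodes { }, right has 1 {moss}.
  Root cedar: left subtree has 1 node {yew}, right has 0 { }.

teak moss kale iris reed ivy hop yew cedar lily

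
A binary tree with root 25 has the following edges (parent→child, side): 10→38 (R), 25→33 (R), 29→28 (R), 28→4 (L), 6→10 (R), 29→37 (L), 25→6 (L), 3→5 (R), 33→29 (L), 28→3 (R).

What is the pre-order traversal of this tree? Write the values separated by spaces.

25 6 10 38 33 29 37 28 4 3 5

Pre-order visits the node, then its left subtree, then its right subtree.
Visit 25.
At 25: go left to 6.
  Visit 6.
  At 6: no left child.
  At 6: go right to 10.
    Visit 10.
    At 10: no left child.
    At 10: go right to 38.
      38 is a leaf — visit 38.
At 25: go right to 33.
  Visit 33.
  At 33: go left to 29.
    Visit 29.
    At 29: go left to 37.
      37 is a leaf — visit 37.
    At 29: go right to 28.
      Visit 28.
      At 28: go left to 4.
        4 is a leaf — visit 4.
      At 28: go right to 3.
        Visit 3.
        At 3: no left child.
        At 3: go right to 5.
          5 is a leaf — visit 5.
  At 33: no right child.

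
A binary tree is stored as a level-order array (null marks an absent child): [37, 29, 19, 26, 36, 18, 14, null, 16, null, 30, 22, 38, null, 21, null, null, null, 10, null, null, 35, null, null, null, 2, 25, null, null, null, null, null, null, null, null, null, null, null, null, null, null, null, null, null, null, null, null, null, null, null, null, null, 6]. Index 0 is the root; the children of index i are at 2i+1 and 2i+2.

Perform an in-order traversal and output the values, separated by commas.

In-order visits the left subtree, then the node, then the right subtree.
At 37: go left to 29.
  At 29: go left to 26.
    At 26: no left child.
    Visit 26.
    At 26: go right to 16.
      At 16: no left child.
      Visit 16.
      At 16: go right to 10.
        10 is a leaf — visit 10.
  Visit 29.
  At 29: go right to 36.
    At 36: no left child.
    Visit 36.
    At 36: go right to 30.
      At 30: go left to 35.
        35 is a leaf — visit 35.
      Visit 30.
      At 30: no right child.
Visit 37.
At 37: go right to 19.
  At 19: go left to 18.
    At 18: go left to 22.
      22 is a leaf — visit 22.
    Visit 18.
    At 18: go right to 38.
      At 38: go left to 2.
        At 2: no left child.
        Visit 2.
        At 2: go right to 6.
          6 is a leaf — visit 6.
      Visit 38.
      At 38: go right to 25.
        25 is a leaf — visit 25.
  Visit 19.
  At 19: go right to 14.
    At 14: no left child.
    Visit 14.
    At 14: go right to 21.
      21 is a leaf — visit 21.

26, 16, 10, 29, 36, 35, 30, 37, 22, 18, 2, 6, 38, 25, 19, 14, 21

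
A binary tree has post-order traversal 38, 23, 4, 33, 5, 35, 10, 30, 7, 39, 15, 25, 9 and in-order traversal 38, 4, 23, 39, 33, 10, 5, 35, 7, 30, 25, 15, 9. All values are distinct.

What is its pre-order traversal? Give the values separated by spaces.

The last element of post-order is the root; it splits in-order into left and right subtrees.
Root 9: left subtree has 12 nodes {38, 4, 23, 39, 33, 10, 5, 35, 7, 30, 25, 15}, right has 0 { }.
  Root 25: left subtree has 10 nodes {38, 4, 23, 39, 33, 10, 5, 35, 7, 30}, right has 1 {15}.
    Root 39: left subtree has 3 nodes {38, 4, 23}, right has 6 {33, 10, 5, 35, 7, 30}.
      Root 4: left subtree has 1 node {38}, right has 1 {23}.
      Root 7: left subtree has 4 nodes {33, 10, 5, 35}, right has 1 {30}.
        Root 10: left subtree has 1 node {33}, right has 2 {5, 35}.
          Root 35: left subtree has 1 node {5}, right has 0 { }.

9 25 39 4 38 23 7 10 33 35 5 30 15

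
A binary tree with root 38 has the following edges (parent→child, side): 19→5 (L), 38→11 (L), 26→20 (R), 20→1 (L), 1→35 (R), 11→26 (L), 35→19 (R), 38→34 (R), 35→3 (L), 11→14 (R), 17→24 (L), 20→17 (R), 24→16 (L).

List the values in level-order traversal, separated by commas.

38, 11, 34, 26, 14, 20, 1, 17, 35, 24, 3, 19, 16, 5

Level-order visits nodes level by level from the root, left to right within each level.
Level 0: 38
Level 1: 11, 34
Level 2: 26, 14
Level 3: 20
Level 4: 1, 17
Level 5: 35, 24
Level 6: 3, 19, 16
Level 7: 5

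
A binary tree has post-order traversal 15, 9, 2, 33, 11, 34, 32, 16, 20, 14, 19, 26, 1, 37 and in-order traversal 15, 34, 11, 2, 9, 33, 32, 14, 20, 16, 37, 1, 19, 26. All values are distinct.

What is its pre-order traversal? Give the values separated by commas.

37, 14, 32, 34, 15, 11, 33, 2, 9, 20, 16, 1, 26, 19

The last element of post-order is the root; it splits in-order into left and right subtrees.
Root 37: left subtree has 10 nodes {15, 34, 11, 2, 9, 33, 32, 14, 20, 16}, right has 3 {1, 19, 26}.
  Root 14: left subtree has 7 nodes {15, 34, 11, 2, 9, 33, 32}, right has 2 {20, 16}.
    Root 32: left subtree has 6 nodes {15, 34, 11, 2, 9, 33}, right has 0 { }.
      Root 34: left subtree has 1 node {15}, right has 4 {11, 2, 9, 33}.
        Root 11: left subtree has 0 nodes { }, right has 3 {2, 9, 33}.
          Root 33: left subtree has 2 nodes {2, 9}, right has 0 { }.
            Root 2: left subtree has 0 nodes { }, right has 1 {9}.
    Root 20: left subtree has 0 nodes { }, right has 1 {16}.
  Root 1: left subtree has 0 nodes { }, right has 2 {19, 26}.
    Root 26: left subtree has 1 node {19}, right has 0 { }.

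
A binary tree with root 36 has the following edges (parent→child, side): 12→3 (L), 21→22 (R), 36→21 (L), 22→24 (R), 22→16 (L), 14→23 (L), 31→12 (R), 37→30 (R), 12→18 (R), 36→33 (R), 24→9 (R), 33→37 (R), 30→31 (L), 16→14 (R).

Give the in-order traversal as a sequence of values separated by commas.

In-order visits the left subtree, then the node, then the right subtree.
At 36: go left to 21.
  At 21: no left child.
  Visit 21.
  At 21: go right to 22.
    At 22: go left to 16.
      At 16: no left child.
      Visit 16.
      At 16: go right to 14.
        At 14: go left to 23.
          23 is a leaf — visit 23.
        Visit 14.
        At 14: no right child.
    Visit 22.
    At 22: go right to 24.
      At 24: no left child.
      Visit 24.
      At 24: go right to 9.
        9 is a leaf — visit 9.
Visit 36.
At 36: go right to 33.
  At 33: no left child.
  Visit 33.
  At 33: go right to 37.
    At 37: no left child.
    Visit 37.
    At 37: go right to 30.
      At 30: go left to 31.
        At 31: no left child.
        Visit 31.
        At 31: go right to 12.
          At 12: go left to 3.
            3 is a leaf — visit 3.
          Visit 12.
          At 12: go right to 18.
            18 is a leaf — visit 18.
      Visit 30.
      At 30: no right child.

21, 16, 23, 14, 22, 24, 9, 36, 33, 37, 31, 3, 12, 18, 30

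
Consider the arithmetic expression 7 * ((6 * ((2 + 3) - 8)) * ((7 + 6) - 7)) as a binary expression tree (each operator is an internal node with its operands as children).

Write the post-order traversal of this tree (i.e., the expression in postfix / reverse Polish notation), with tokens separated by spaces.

Post-order on an expression tree gives postfix notation: for each operator, emit left operand, right operand, then the operator.

7 6 2 3 + 8 - * 7 6 + 7 - * *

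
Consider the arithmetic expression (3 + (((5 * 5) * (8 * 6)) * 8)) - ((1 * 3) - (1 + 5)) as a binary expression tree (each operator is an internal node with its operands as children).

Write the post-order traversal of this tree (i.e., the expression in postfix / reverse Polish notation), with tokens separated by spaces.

3 5 5 * 8 6 * * 8 * + 1 3 * 1 5 + - -

Post-order on an expression tree gives postfix notation: for each operator, emit left operand, right operand, then the operator.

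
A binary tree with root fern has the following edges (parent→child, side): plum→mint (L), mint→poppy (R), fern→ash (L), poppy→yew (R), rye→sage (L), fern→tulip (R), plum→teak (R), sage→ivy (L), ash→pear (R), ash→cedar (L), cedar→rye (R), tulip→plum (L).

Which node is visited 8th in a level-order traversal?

mint

Level-order visits nodes level by level from the root, left to right within each level.
Level 0: fern
Level 1: ash, tulip
Level 2: cedar, pear, plum
Level 3: rye, mint, teak
Level 4: sage, poppy
Level 5: ivy, yew
Full level-order sequence: fern, ash, tulip, cedar, pear, plum, rye, mint, teak, sage, poppy, ivy, yew.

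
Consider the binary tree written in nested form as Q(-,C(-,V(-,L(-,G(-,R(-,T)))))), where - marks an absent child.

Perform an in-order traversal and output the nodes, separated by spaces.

In-order visits the left subtree, then the node, then the right subtree.
At Q: no left child.
Visit Q.
At Q: go right to C.
  At C: no left child.
  Visit C.
  At C: go right to V.
    At V: no left child.
    Visit V.
    At V: go right to L.
      At L: no left child.
      Visit L.
      At L: go right to G.
        At G: no left child.
        Visit G.
        At G: go right to R.
          At R: no left child.
          Visit R.
          At R: go right to T.
            T is a leaf — visit T.

Q C V L G R T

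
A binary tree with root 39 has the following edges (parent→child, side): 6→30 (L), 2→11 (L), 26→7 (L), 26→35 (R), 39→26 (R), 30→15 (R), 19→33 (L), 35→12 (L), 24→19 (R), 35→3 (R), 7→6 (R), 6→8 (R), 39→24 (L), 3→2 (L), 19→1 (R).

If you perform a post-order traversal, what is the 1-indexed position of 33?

1

Post-order visits the left subtree, then the right subtree, then the node.
At 39: go left to 24.
  At 24: no left child.
  At 24: go right to 19.
    At 19: go left to 33.
      33 is a leaf — visit 33.
    At 19: go right to 1.
      1 is a leaf — visit 1.
    Visit 19.
  Visit 24.
At 39: go right to 26.
  At 26: go left to 7.
    At 7: no left child.
    At 7: go right to 6.
      At 6: go left to 30.
        At 30: no left child.
        At 30: go right to 15.
          15 is a leaf — visit 15.
        Visit 30.
      At 6: go right to 8.
        8 is a leaf — visit 8.
      Visit 6.
    Visit 7.
  At 26: go right to 35.
    At 35: go left to 12.
      12 is a leaf — visit 12.
    At 35: go right to 3.
      At 3: go left to 2.
        At 2: go left to 11.
          11 is a leaf — visit 11.
        At 2: no right child.
        Visit 2.
      At 3: no right child.
      Visit 3.
    Visit 35.
  Visit 26.
Visit 39.
Full post-order sequence: 33, 1, 19, 24, 15, 30, 8, 6, 7, 12, 11, 2, 3, 35, 26, 39.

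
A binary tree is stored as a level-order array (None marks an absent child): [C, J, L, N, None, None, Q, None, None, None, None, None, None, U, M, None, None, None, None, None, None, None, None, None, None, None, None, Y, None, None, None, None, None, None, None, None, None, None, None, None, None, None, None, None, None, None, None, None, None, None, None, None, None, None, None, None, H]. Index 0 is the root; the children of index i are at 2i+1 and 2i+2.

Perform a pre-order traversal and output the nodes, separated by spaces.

Pre-order visits the node, then its left subtree, then its right subtree.
Visit C.
At C: go left to J.
  Visit J.
  At J: go left to N.
    N is a leaf — visit N.
  At J: no right child.
At C: go right to L.
  Visit L.
  At L: no left child.
  At L: go right to Q.
    Visit Q.
    At Q: go left to U.
      Visit U.
      At U: go left to Y.
        Visit Y.
        At Y: no left child.
        At Y: go right to H.
          H is a leaf — visit H.
      At U: no right child.
    At Q: go right to M.
      M is a leaf — visit M.

C J N L Q U Y H M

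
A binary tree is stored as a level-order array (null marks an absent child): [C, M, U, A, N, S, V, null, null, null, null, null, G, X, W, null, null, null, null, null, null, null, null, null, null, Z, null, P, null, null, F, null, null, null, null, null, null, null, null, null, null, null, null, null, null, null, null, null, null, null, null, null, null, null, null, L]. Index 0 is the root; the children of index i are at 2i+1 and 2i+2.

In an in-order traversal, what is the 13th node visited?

W

In-order visits the left subtree, then the node, then the right subtree.
At C: go left to M.
  At M: go left to A.
    A is a leaf — visit A.
  Visit M.
  At M: go right to N.
    N is a leaf — visit N.
Visit C.
At C: go right to U.
  At U: go left to S.
    At S: no left child.
    Visit S.
    At S: go right to G.
      At G: go left to Z.
        Z is a leaf — visit Z.
      Visit G.
      At G: no right child.
  Visit U.
  At U: go right to V.
    At V: go left to X.
      At X: go left to P.
        At P: go left to L.
          L is a leaf — visit L.
        Visit P.
        At P: no right child.
      Visit X.
      At X: no right child.
    Visit V.
    At V: go right to W.
      At W: no left child.
      Visit W.
      At W: go right to F.
        F is a leaf — visit F.
Full in-order sequence: A, M, N, C, S, Z, G, U, L, P, X, V, W, F.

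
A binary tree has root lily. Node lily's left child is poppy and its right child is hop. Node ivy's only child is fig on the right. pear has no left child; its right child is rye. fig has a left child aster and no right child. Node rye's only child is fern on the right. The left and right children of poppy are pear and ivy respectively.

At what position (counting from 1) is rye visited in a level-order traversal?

Level-order visits nodes level by level from the root, left to right within each level.
Level 0: lily
Level 1: poppy, hop
Level 2: pear, ivy
Level 3: rye, fig
Level 4: fern, aster
Full level-order sequence: lily, poppy, hop, pear, ivy, rye, fig, fern, aster.

6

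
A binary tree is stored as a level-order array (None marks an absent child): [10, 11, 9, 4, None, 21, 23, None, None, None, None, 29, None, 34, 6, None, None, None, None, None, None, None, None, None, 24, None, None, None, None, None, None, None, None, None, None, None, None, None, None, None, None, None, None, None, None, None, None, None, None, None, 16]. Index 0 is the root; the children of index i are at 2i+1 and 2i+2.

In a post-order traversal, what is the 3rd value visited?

16

Post-order visits the left subtree, then the right subtree, then the node.
At 10: go left to 11.
  At 11: go left to 4.
    4 is a leaf — visit 4.
  At 11: no right child.
  Visit 11.
At 10: go right to 9.
  At 9: go left to 21.
    At 21: go left to 29.
      At 29: no left child.
      At 29: go right to 24.
        At 24: no left child.
        At 24: go right to 16.
          16 is a leaf — visit 16.
        Visit 24.
      Visit 29.
    At 21: no right child.
    Visit 21.
  At 9: go right to 23.
    At 23: go left to 34.
      34 is a leaf — visit 34.
    At 23: go right to 6.
      6 is a leaf — visit 6.
    Visit 23.
  Visit 9.
Visit 10.
Full post-order sequence: 4, 11, 16, 24, 29, 21, 34, 6, 23, 9, 10.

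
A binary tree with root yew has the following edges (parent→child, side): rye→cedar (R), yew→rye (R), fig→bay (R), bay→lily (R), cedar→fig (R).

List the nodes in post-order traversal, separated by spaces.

lily bay fig cedar rye yew

Post-order visits the left subtree, then the right subtree, then the node.
At yew: no left child.
At yew: go right to rye.
  At rye: no left child.
  At rye: go right to cedar.
    At cedar: no left child.
    At cedar: go right to fig.
      At fig: no left child.
      At fig: go right to bay.
        At bay: no left child.
        At bay: go right to lily.
          lily is a leaf — visit lily.
        Visit bay.
      Visit fig.
    Visit cedar.
  Visit rye.
Visit yew.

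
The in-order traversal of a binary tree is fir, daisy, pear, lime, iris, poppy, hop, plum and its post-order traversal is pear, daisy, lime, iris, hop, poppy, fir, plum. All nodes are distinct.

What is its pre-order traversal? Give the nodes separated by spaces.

The last element of post-order is the root; it splits in-order into left and right subtrees.
Root plum: left subtree has 7 nodes {fir, daisy, pear, lime, iris, poppy, hop}, right has 0 { }.
  Root fir: left subtree has 0 nodes { }, right has 6 {daisy, pear, lime, iris, poppy, hop}.
    Root poppy: left subtree has 4 nodes {daisy, pear, lime, iris}, right has 1 {hop}.
      Root iris: left subtree has 3 nodes {daisy, pear, lime}, right has 0 { }.
        Root lime: left subtree has 2 nodes {daisy, pear}, right has 0 { }.
          Root daisy: left subtree has 0 nodes { }, right has 1 {pear}.

plum fir poppy iris lime daisy pear hop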